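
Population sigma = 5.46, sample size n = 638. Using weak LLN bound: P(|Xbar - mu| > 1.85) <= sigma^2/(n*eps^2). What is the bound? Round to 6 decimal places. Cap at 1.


bound = min(1, sigma^2/(n*eps^2))
sigma^2 = 5.46^2 = 29.8116
n*eps^2 = 638 * 1.85^2 = 638 * 3.4225 = 2183.555
sigma^2/(n*eps^2) = 29.8116 / 2183.555 ≈ 0.01365278

0.013653


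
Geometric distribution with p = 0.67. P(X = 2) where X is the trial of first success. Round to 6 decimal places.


P = (1-p)^(k-1) * p
(1-p)^(k-1) = 0.33^1 = 0.33
P = 0.33 * 0.67 = 0.2211

0.221100


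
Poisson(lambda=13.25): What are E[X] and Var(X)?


E[X] = Var(X) = lambda = 13.25

13.25, 13.25


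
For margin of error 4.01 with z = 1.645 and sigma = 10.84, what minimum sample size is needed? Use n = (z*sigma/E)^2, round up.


z*sigma/E = 1.645 * 10.84 / 4.01 ≈ 4.446833
(z*sigma/E)^2 ≈ 19.774323
round up: n = 20

20


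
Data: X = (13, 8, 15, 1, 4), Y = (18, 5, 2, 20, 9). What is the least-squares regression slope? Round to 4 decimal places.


b = sum((xi-xbar)(yi-ybar)) / sum((xi-xbar)^2)
n = 5, xbar = 41/5 = 8.2, ybar = 54/5 = 10.8
Sxy = sum((xi-xbar)(yi-ybar)) = -82.8
Sxx = sum((xi-xbar)^2) = 138.8
b = Sxy / Sxx = -207/347 ≈ -0.596542

-0.5965


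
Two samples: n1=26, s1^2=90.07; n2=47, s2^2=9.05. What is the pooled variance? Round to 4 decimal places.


sp^2 = ((n1-1)*s1^2 + (n2-1)*s2^2)/(n1+n2-2)
(n1-1)*s1^2 = 25 * 90.07 = 2251.75
(n2-1)*s2^2 = 46 * 9.05 = 416.3
numerator = 2251.75 + 416.3 = 2668.05
n1+n2-2 = 71
sp^2 = 2668.05 / 71 = 53361/1420 ≈ 37.578169

37.5782


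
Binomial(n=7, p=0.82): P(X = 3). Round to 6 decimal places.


P = C(n,k) * p^k * (1-p)^(n-k)
C(7,3) = 35
p^k = 0.82^3 = 0.551368
(1-p)^(n-k) = 0.18^4 = 0.00104976
P = 35 * 0.551368 * 0.00104976 ≈ 0.020258

0.020258


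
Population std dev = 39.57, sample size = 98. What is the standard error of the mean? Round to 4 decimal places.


SE = sigma / sqrt(n)
sqrt(98) ≈ 9.899495
SE = 39.57 / 9.899495 ≈ 3.997174

3.9972


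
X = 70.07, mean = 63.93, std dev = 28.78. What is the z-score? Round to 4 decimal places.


z = (X - mu) / sigma
X - mu = 70.07 - 63.93 = 6.14
z = 6.14 / 28.78 = 307/1439 ≈ 0.213343

0.2133


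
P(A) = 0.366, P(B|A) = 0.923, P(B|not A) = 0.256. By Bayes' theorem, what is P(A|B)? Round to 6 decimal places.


P(A|B) = P(B|A)*P(A) / P(B), P(B) = P(B|A)*P(A) + P(B|not A)*P(not A)
P(B|A)*P(A) = 0.923 * 0.366 = 0.337818
P(B|not A)*P(not A) = 0.256 * 0.634 = 0.162304
P(B) = 0.337818 + 0.162304 = 0.500122
P(A|B) = 0.337818 / 0.500122 ≈ 0.67547119

0.675471


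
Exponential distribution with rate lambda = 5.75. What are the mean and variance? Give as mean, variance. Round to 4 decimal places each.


mean = 1/lam, var = 1/lam^2
mean = 1 / 5.75 = 4/23 ≈ 0.173913
lam^2 = 5.75^2 = 33.0625
var = 1 / 33.0625 = 16/529 ≈ 0.030246

0.1739, 0.0302


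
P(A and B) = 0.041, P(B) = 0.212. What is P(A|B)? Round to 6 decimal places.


P(A|B) = P(A and B) / P(B) = 0.041 / 0.212 = 41/212 ≈ 0.19339623

0.193396


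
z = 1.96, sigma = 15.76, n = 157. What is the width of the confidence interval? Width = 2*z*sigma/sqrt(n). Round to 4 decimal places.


width = 2*z*sigma/sqrt(n)
2*z*sigma = 2 * 1.96 * 15.76 = 61.7792
sqrt(157) ≈ 12.529964
width = 61.7792 / 12.529964 ≈ 4.930517

4.9305


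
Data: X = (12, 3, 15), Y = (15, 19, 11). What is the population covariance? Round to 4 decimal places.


Cov = (1/n)*sum((xi-xbar)(yi-ybar))
n = 3, xbar = 30/3 = 10, ybar = 45/3 = 15
sum((xi-xbar)(yi-ybar)) = -48
Cov = -48 / 3 = -16

-16.0000


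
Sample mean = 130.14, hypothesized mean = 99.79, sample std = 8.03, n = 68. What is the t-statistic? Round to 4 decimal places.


t = (xbar - mu0) / (s/sqrt(n))
xbar - mu0 = 130.14 - 99.79 = 30.35
sqrt(68) ≈ 8.24621125
s/sqrt(n) = 8.03 / 8.24621125 ≈ 0.97378053
t = 30.35 / 0.97378053 ≈ 31.167187

31.1672


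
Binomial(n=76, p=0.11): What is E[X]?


E[X] = n*p = 76 * 0.11 = 8.36

8.36


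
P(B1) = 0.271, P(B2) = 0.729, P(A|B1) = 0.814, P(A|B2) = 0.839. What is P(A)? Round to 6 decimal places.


P(A) = P(A|B1)*P(B1) + P(A|B2)*P(B2)
P(A|B1)*P(B1) = 0.814 * 0.271 = 0.220594
P(A|B2)*P(B2) = 0.839 * 0.729 = 0.611631
P(A) = 0.220594 + 0.611631 = 0.832225

0.832225


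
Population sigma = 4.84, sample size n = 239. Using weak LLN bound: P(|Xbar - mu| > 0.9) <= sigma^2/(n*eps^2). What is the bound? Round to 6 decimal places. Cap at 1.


bound = min(1, sigma^2/(n*eps^2))
sigma^2 = 4.84^2 = 23.4256
n*eps^2 = 239 * 0.9^2 = 239 * 0.81 = 193.59
sigma^2/(n*eps^2) = 23.4256 / 193.59 ≈ 0.12100625

0.121006


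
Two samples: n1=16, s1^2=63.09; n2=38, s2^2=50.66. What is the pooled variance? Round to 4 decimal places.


sp^2 = ((n1-1)*s1^2 + (n2-1)*s2^2)/(n1+n2-2)
(n1-1)*s1^2 = 15 * 63.09 = 946.35
(n2-1)*s2^2 = 37 * 50.66 = 1874.42
numerator = 946.35 + 1874.42 = 2820.77
n1+n2-2 = 52
sp^2 = 2820.77 / 52 = 282077/5200 ≈ 54.245577

54.2456


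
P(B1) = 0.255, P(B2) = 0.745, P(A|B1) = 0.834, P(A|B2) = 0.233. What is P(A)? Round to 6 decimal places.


P(A) = P(A|B1)*P(B1) + P(A|B2)*P(B2)
P(A|B1)*P(B1) = 0.834 * 0.255 = 0.21267
P(A|B2)*P(B2) = 0.233 * 0.745 = 0.173585
P(A) = 0.21267 + 0.173585 = 0.386255

0.386255


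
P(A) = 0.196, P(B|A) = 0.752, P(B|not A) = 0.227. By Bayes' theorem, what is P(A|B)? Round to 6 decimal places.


P(A|B) = P(B|A)*P(A) / P(B), P(B) = P(B|A)*P(A) + P(B|not A)*P(not A)
P(B|A)*P(A) = 0.752 * 0.196 = 0.147392
P(B|not A)*P(not A) = 0.227 * 0.804 = 0.182508
P(B) = 0.147392 + 0.182508 = 0.3299
P(A|B) = 0.147392 / 0.3299 ≈ 0.44677781

0.446778


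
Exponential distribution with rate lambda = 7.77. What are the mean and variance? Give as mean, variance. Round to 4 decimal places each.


mean = 1/lam, var = 1/lam^2
mean = 1 / 7.77 = 100/777 ≈ 0.128700
lam^2 = 7.77^2 = 60.3729
var = 1 / 60.3729 ≈ 0.016564

0.1287, 0.0166


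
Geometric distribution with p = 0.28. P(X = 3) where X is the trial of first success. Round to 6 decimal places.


P = (1-p)^(k-1) * p
(1-p)^(k-1) = 0.72^2 = 0.5184
P = 0.5184 * 0.28 = 0.145152

0.145152


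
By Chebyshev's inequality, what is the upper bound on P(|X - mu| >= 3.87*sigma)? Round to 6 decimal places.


P <= 1/k^2
k^2 = 3.87^2 = 14.9769
1/k^2 = 1 / 14.9769 ≈ 0.06676949

0.066769


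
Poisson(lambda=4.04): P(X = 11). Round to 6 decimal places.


P = e^(-lam) * lam^k / k!
e^(-4.04) ≈ 0.01759747
lam^k = 4.04^11 ≈ 4679452.209092
k! = 11! = 39916800
P = 0.01759747 * 4679452.209092 / 39916800 ≈ 0.002063

0.002063


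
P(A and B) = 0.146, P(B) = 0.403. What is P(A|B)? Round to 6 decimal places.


P(A|B) = P(A and B) / P(B) = 0.146 / 0.403 = 146/403 ≈ 0.36228288

0.362283


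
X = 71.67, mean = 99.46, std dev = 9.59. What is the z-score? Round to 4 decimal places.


z = (X - mu) / sigma
X - mu = 71.67 - 99.46 = -27.79
z = -27.79 / 9.59 = -397/137 ≈ -2.897810

-2.8978


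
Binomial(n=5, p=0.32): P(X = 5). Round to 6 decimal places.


P = C(n,k) * p^k * (1-p)^(n-k)
C(5,5) = 1
p^k = 0.32^5 ≈ 0.003355443
(1-p)^(n-k) = 0.68^0 = 1
P = 1 * 0.003355443 * 1 ≈ 0.003355

0.003355


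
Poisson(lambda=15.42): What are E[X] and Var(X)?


E[X] = Var(X) = lambda = 15.42

15.42, 15.42


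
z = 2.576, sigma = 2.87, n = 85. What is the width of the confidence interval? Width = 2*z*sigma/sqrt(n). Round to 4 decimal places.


width = 2*z*sigma/sqrt(n)
2*z*sigma = 2 * 2.576 * 2.87 = 14.78624
sqrt(85) ≈ 9.219544
width = 14.78624 / 9.219544 ≈ 1.603793

1.6038


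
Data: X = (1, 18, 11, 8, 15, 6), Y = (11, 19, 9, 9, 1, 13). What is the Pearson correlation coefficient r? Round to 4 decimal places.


r = sum((xi-xbar)(yi-ybar)) / sqrt(sum((xi-xbar)^2) * sum((yi-ybar)^2))
n = 6, xbar = 59/6 ≈ 9.833333, ybar = 62/6 = 31/3 ≈ 10.333333
Sxy = sum((xi-xbar)(yi-ybar)) = 22/3 ≈ 7.333333
Sxx = sum((xi-xbar)^2) = 1145/6 ≈ 190.833333
Syy = sum((yi-ybar)^2) = 520/3 ≈ 173.333333
sqrt(Sxx*Syy) ≈ 181.872972
r = Sxy / sqrt(Sxx*Syy) = 7.333333 / 181.872972 ≈ 0.040321

0.0403


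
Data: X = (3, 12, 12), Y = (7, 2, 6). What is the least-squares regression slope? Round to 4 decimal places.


b = sum((xi-xbar)(yi-ybar)) / sum((xi-xbar)^2)
n = 3, xbar = 27/3 = 9, ybar = 15/3 = 5
Sxy = sum((xi-xbar)(yi-ybar)) = -18
Sxx = sum((xi-xbar)^2) = 54
b = Sxy / Sxx = -1/3 ≈ -0.333333

-0.3333


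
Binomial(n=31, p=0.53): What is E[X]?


E[X] = n*p = 31 * 0.53 = 16.43

16.43


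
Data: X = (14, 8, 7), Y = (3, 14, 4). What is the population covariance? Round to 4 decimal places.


Cov = (1/n)*sum((xi-xbar)(yi-ybar))
n = 3, xbar = 29/3 ≈ 9.666667, ybar = 21/3 = 7
sum((xi-xbar)(yi-ybar)) = -21
Cov = -21 / 3 = -7

-7.0000


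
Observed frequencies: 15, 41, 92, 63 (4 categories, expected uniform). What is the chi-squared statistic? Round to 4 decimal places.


chi2 = sum((O-E)^2/E), E = total/4
total = 211, E = 211/4 = 52.75
(15 - 52.75)^2 / 52.75 = 1425.0625 / 52.75 = 22801/844 ≈ 27.015403
(41 - 52.75)^2 / 52.75 = 138.0625 / 52.75 = 2209/844 ≈ 2.617299
(92 - 52.75)^2 / 52.75 = 1540.5625 / 52.75 = 24649/844 ≈ 29.204976
(63 - 52.75)^2 / 52.75 = 105.0625 / 52.75 = 1681/844 ≈ 1.991706
chi2 = 12835/211 ≈ 60.829384

60.8294


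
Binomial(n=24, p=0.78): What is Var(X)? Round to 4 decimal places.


Var = n*p*(1-p) = 24 * 0.78 * 0.22 = 4.1184

4.1184


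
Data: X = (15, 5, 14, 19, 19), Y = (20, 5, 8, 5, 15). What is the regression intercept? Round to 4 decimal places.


a = ybar - b*xbar, where b = sum((xi-xbar)(yi-ybar)) / sum((xi-xbar)^2)
n = 5, xbar = 72/5 = 14.4, ybar = 53/5 = 10.6
Sxy = sum((xi-xbar)(yi-ybar)) = 53.8
Sxx = sum((xi-xbar)^2) = 131.2
b = Sxy / Sxx = 269/656 ≈ 0.410061
a = 10.6 - 0.410061 * 14.4 = 385/82 ≈ 4.695122

4.6951


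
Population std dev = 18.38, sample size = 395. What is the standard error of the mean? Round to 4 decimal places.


SE = sigma / sqrt(n)
sqrt(395) ≈ 19.874607
SE = 18.38 / 19.874607 ≈ 0.924798

0.9248


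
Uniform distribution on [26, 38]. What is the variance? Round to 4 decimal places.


Var = (b-a)^2 / 12
(b-a)^2 = (38 - 26)^2 = 144
Var = 144/12 = 12

12.0000


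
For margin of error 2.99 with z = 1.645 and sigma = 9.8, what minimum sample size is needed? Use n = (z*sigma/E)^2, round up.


z*sigma/E = 1.645 * 9.8 / 2.99 = 16121/2990 ≈ 5.391639
(z*sigma/E)^2 ≈ 29.069769
round up: n = 30

30


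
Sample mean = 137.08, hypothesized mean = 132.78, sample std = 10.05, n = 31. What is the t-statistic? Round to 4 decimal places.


t = (xbar - mu0) / (s/sqrt(n))
xbar - mu0 = 137.08 - 132.78 = 4.3
sqrt(31) ≈ 5.56776436
s/sqrt(n) = 10.05 / 5.56776436 ≈ 1.80503329
t = 4.3 / 1.80503329 ≈ 2.382228

2.3822


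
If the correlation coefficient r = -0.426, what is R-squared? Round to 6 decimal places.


R^2 = r^2 = (-0.426)^2 = 0.181476

0.181476


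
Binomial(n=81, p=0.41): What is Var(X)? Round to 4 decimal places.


Var = n*p*(1-p) = 81 * 0.41 * 0.59 = 19.5939

19.5939


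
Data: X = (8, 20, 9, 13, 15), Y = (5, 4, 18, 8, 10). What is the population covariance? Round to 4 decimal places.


Cov = (1/n)*sum((xi-xbar)(yi-ybar))
n = 5, xbar = 65/5 = 13, ybar = 45/5 = 9
sum((xi-xbar)(yi-ybar)) = -49
Cov = -49 / 5 = -9.8

-9.8000


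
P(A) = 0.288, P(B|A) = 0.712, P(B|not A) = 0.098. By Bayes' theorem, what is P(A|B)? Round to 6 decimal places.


P(A|B) = P(B|A)*P(A) / P(B), P(B) = P(B|A)*P(A) + P(B|not A)*P(not A)
P(B|A)*P(A) = 0.712 * 0.288 = 0.205056
P(B|not A)*P(not A) = 0.098 * 0.712 = 0.069776
P(B) = 0.205056 + 0.069776 = 0.274832
P(A|B) = 0.205056 / 0.274832 = 144/193 ≈ 0.74611399

0.746114


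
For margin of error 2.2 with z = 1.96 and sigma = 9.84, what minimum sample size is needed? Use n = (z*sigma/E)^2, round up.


z*sigma/E = 1.96 * 9.84 / 2.2 = 12054/1375 ≈ 8.766545
(z*sigma/E)^2 ≈ 76.852319
round up: n = 77

77


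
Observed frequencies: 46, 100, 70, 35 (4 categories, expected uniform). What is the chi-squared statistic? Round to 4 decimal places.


chi2 = sum((O-E)^2/E), E = total/4
total = 251, E = 251/4 = 62.75
(46 - 62.75)^2 / 62.75 = 280.5625 / 62.75 = 4489/1004 ≈ 4.471116
(100 - 62.75)^2 / 62.75 = 1387.5625 / 62.75 = 22201/1004 ≈ 22.112550
(70 - 62.75)^2 / 62.75 = 52.5625 / 62.75 = 841/1004 ≈ 0.837649
(35 - 62.75)^2 / 62.75 = 770.0625 / 62.75 = 12321/1004 ≈ 12.271912
chi2 = 9963/251 ≈ 39.693227

39.6932


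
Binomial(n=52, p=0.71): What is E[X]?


E[X] = n*p = 52 * 0.71 = 36.92

36.92


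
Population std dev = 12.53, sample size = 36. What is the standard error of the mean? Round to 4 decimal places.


SE = sigma / sqrt(n)
sqrt(36) = 6
SE = 12.53 / 6 = 1253/600 ≈ 2.088333

2.0883


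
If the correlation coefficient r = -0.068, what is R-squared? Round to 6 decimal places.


R^2 = r^2 = (-0.068)^2 = 0.004624

0.004624


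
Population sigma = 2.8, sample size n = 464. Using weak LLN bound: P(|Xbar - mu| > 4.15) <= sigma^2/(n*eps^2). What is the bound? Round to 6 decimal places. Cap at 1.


bound = min(1, sigma^2/(n*eps^2))
sigma^2 = 2.8^2 = 7.84
n*eps^2 = 464 * 4.15^2 = 464 * 17.2225 = 7991.24
sigma^2/(n*eps^2) = 7.84 / 7991.24 ≈ 0.00098107

0.000981


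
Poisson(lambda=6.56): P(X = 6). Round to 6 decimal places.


P = e^(-lam) * lam^k / k!
e^(-6.56) ≈ 0.001415886
lam^k = 6.56^6 ≈ 79693.524874
k! = 6! = 720
P = 0.001415886 * 79693.524874 / 720 ≈ 0.156718

0.156718


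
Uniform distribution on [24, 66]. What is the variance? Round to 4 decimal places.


Var = (b-a)^2 / 12
(b-a)^2 = (66 - 24)^2 = 1764
Var = 1764/12 = 147

147.0000


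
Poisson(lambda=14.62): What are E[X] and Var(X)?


E[X] = Var(X) = lambda = 14.62

14.62, 14.62


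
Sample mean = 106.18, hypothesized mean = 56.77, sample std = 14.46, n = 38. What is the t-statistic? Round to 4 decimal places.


t = (xbar - mu0) / (s/sqrt(n))
xbar - mu0 = 106.18 - 56.77 = 49.41
sqrt(38) ≈ 6.16441400
s/sqrt(n) = 14.46 / 6.16441400 ≈ 2.34572175
t = 49.41 / 2.34572175 ≈ 21.063879

21.0639


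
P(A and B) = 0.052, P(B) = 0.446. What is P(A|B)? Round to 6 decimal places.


P(A|B) = P(A and B) / P(B) = 0.052 / 0.446 = 26/223 ≈ 0.11659193

0.116592


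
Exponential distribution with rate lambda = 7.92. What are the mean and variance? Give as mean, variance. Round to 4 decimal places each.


mean = 1/lam, var = 1/lam^2
mean = 1 / 7.92 = 25/198 ≈ 0.126263
lam^2 = 7.92^2 = 62.7264
var = 1 / 62.7264 ≈ 0.015942

0.1263, 0.0159


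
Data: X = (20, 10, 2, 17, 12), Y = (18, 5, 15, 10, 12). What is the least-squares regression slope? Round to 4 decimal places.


b = sum((xi-xbar)(yi-ybar)) / sum((xi-xbar)^2)
n = 5, xbar = 61/5 = 12.2, ybar = 60/5 = 12
Sxy = sum((xi-xbar)(yi-ybar)) = 22
Sxx = sum((xi-xbar)^2) = 192.8
b = Sxy / Sxx = 55/482 ≈ 0.114108

0.1141


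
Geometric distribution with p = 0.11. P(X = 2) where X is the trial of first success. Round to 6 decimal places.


P = (1-p)^(k-1) * p
(1-p)^(k-1) = 0.89^1 = 0.89
P = 0.89 * 0.11 = 0.0979

0.097900


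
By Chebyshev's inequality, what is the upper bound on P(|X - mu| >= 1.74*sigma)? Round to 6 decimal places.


P <= 1/k^2
k^2 = 1.74^2 = 3.0276
1/k^2 = 1 / 3.0276 = 2500/7569 ≈ 0.33029462

0.330295


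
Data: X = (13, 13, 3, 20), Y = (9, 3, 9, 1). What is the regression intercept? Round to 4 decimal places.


a = ybar - b*xbar, where b = sum((xi-xbar)(yi-ybar)) / sum((xi-xbar)^2)
n = 4, xbar = 49/4 = 12.25, ybar = 22/4 = 5.5
Sxy = sum((xi-xbar)(yi-ybar)) = -66.5
Sxx = sum((xi-xbar)^2) = 146.75
b = Sxy / Sxx = -266/587 ≈ -0.453152
a = 5.5 - (-0.453152) * 12.25 = 6487/587 ≈ 11.051107

11.0511


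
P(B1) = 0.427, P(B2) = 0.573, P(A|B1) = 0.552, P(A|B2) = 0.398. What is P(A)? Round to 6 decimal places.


P(A) = P(A|B1)*P(B1) + P(A|B2)*P(B2)
P(A|B1)*P(B1) = 0.552 * 0.427 = 0.235704
P(A|B2)*P(B2) = 0.398 * 0.573 = 0.228054
P(A) = 0.235704 + 0.228054 = 0.463758

0.463758


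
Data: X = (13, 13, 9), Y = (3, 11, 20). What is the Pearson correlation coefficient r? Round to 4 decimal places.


r = sum((xi-xbar)(yi-ybar)) / sqrt(sum((xi-xbar)^2) * sum((yi-ybar)^2))
n = 3, xbar = 35/3 ≈ 11.666667, ybar = 34/3 ≈ 11.333333
Sxy = sum((xi-xbar)(yi-ybar)) = -104/3 ≈ -34.666667
Sxx = sum((xi-xbar)^2) = 32/3 ≈ 10.666667
Syy = sum((yi-ybar)^2) = 434/3 ≈ 144.666667
sqrt(Sxx*Syy) ≈ 39.282453
r = Sxy / sqrt(Sxx*Syy) = -34.666667 / 39.282453 ≈ -0.882498

-0.8825


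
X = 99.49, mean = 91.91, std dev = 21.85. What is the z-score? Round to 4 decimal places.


z = (X - mu) / sigma
X - mu = 99.49 - 91.91 = 7.58
z = 7.58 / 21.85 = 758/2185 ≈ 0.346911

0.3469


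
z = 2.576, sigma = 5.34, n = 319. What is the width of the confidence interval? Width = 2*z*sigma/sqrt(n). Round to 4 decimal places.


width = 2*z*sigma/sqrt(n)
2*z*sigma = 2 * 2.576 * 5.34 = 27.51168
sqrt(319) ≈ 17.860571
width = 27.51168 / 17.860571 ≈ 1.540358

1.5404


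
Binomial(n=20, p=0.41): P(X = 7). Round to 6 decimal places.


P = C(n,k) * p^k * (1-p)^(n-k)
C(20,7) = 77520
p^k = 0.41^7 ≈ 0.001947543
(1-p)^(n-k) = 0.59^13 ≈ 0.001049726
P = 77520 * 0.001947543 * 0.001049726 ≈ 0.158481

0.158481


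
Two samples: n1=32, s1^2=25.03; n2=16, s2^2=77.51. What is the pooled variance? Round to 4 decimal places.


sp^2 = ((n1-1)*s1^2 + (n2-1)*s2^2)/(n1+n2-2)
(n1-1)*s1^2 = 31 * 25.03 = 775.93
(n2-1)*s2^2 = 15 * 77.51 = 1162.65
numerator = 775.93 + 1162.65 = 1938.58
n1+n2-2 = 46
sp^2 = 1938.58 / 46 = 96929/2300 ≈ 42.143043

42.1430


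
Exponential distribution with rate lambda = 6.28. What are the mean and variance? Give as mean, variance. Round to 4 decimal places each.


mean = 1/lam, var = 1/lam^2
mean = 1 / 6.28 = 25/157 ≈ 0.159236
lam^2 = 6.28^2 = 39.4384
var = 1 / 39.4384 ≈ 0.025356

0.1592, 0.0254


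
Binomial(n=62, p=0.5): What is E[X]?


E[X] = n*p = 62 * 0.5 = 31

31


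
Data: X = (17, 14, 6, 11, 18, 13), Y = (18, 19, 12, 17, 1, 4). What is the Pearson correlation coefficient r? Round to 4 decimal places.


r = sum((xi-xbar)(yi-ybar)) / sqrt(sum((xi-xbar)^2) * sum((yi-ybar)^2))
n = 6, xbar = 79/6 ≈ 13.166667, ybar = 71/6 ≈ 11.833333
Sxy = sum((xi-xbar)(yi-ybar)) = -203/6 ≈ -33.833333
Sxx = sum((xi-xbar)^2) = 569/6 ≈ 94.833333
Syy = sum((yi-ybar)^2) = 1769/6 ≈ 294.833333
sqrt(Sxx*Syy) ≈ 167.212523
r = Sxy / sqrt(Sxx*Syy) = -33.833333 / 167.212523 ≈ -0.202337

-0.2023


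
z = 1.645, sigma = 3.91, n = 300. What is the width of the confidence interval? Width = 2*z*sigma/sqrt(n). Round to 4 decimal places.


width = 2*z*sigma/sqrt(n)
2*z*sigma = 2 * 1.645 * 3.91 = 12.8639
sqrt(300) ≈ 17.320508
width = 12.8639 / 17.320508 ≈ 0.742698

0.7427


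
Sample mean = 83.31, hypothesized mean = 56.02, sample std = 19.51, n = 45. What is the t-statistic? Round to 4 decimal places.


t = (xbar - mu0) / (s/sqrt(n))
xbar - mu0 = 83.31 - 56.02 = 27.29
sqrt(45) ≈ 6.70820393
s/sqrt(n) = 19.51 / 6.70820393 ≈ 2.90837908
t = 27.29 / 2.90837908 ≈ 9.383233

9.3832


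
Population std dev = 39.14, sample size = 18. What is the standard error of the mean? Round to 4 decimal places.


SE = sigma / sqrt(n)
sqrt(18) ≈ 4.242641
SE = 39.14 / 4.242641 ≈ 9.225386

9.2254


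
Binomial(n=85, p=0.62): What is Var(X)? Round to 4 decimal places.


Var = n*p*(1-p) = 85 * 0.62 * 0.38 = 20.026

20.0260


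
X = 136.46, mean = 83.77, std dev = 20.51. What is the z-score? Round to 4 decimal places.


z = (X - mu) / sigma
X - mu = 136.46 - 83.77 = 52.69
z = 52.69 / 20.51 = 5269/2051 ≈ 2.568991

2.5690


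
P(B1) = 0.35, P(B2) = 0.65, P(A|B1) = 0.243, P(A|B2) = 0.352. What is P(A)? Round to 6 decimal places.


P(A) = P(A|B1)*P(B1) + P(A|B2)*P(B2)
P(A|B1)*P(B1) = 0.243 * 0.35 = 0.08505
P(A|B2)*P(B2) = 0.352 * 0.65 = 0.2288
P(A) = 0.08505 + 0.2288 = 0.31385

0.313850


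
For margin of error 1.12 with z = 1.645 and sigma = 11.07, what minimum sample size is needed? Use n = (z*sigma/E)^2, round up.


z*sigma/E = 1.645 * 11.07 / 1.12 = 52029/3200 ≈ 16.259063
(z*sigma/E)^2 ≈ 264.357113
round up: n = 265

265


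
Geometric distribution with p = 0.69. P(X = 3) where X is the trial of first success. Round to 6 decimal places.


P = (1-p)^(k-1) * p
(1-p)^(k-1) = 0.31^2 = 0.0961
P = 0.0961 * 0.69 = 0.066309

0.066309


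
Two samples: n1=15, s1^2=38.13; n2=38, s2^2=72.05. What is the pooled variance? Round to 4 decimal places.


sp^2 = ((n1-1)*s1^2 + (n2-1)*s2^2)/(n1+n2-2)
(n1-1)*s1^2 = 14 * 38.13 = 533.82
(n2-1)*s2^2 = 37 * 72.05 = 2665.85
numerator = 533.82 + 2665.85 = 3199.67
n1+n2-2 = 51
sp^2 = 3199.67 / 51 = 319967/5100 ≈ 62.738627

62.7386


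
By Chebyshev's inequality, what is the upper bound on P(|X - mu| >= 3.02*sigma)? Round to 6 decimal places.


P <= 1/k^2
k^2 = 3.02^2 = 9.1204
1/k^2 = 1 / 9.1204 ≈ 0.10964431

0.109644


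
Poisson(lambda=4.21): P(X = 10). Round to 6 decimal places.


P = e^(-lam) * lam^k / k!
e^(-4.21) ≈ 0.01484637
lam^k = 4.21^10 ≈ 1749125.447925
k! = 10! = 3628800
P = 0.01484637 * 1749125.447925 / 3628800 ≈ 0.007156

0.007156


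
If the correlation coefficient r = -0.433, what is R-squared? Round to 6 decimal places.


R^2 = r^2 = (-0.433)^2 = 0.187489

0.187489


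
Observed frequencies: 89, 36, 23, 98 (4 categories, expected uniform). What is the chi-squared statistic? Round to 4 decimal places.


chi2 = sum((O-E)^2/E), E = total/4
total = 246, E = 246/4 = 61.5
(89 - 61.5)^2 / 61.5 = 756.25 / 61.5 = 3025/246 ≈ 12.296748
(36 - 61.5)^2 / 61.5 = 650.25 / 61.5 = 867/82 ≈ 10.573171
(23 - 61.5)^2 / 61.5 = 1482.25 / 61.5 = 5929/246 ≈ 24.101626
(98 - 61.5)^2 / 61.5 = 1332.25 / 61.5 = 5329/246 ≈ 21.662602
chi2 = 2814/41 ≈ 68.634146

68.6341


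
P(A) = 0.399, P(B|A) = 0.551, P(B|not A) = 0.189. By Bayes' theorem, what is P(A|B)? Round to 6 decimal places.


P(A|B) = P(B|A)*P(A) / P(B), P(B) = P(B|A)*P(A) + P(B|not A)*P(not A)
P(B|A)*P(A) = 0.551 * 0.399 = 0.219849
P(B|not A)*P(not A) = 0.189 * 0.601 = 0.113589
P(B) = 0.219849 + 0.113589 = 0.333438
P(A|B) = 0.219849 / 0.333438 ≈ 0.65933997

0.659340


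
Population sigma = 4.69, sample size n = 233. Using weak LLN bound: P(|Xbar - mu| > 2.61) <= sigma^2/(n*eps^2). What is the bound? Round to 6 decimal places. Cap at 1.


bound = min(1, sigma^2/(n*eps^2))
sigma^2 = 4.69^2 = 21.9961
n*eps^2 = 233 * 2.61^2 = 233 * 6.8121 = 1587.2193
sigma^2/(n*eps^2) = 21.9961 / 1587.2193 ≈ 0.01385826

0.013858


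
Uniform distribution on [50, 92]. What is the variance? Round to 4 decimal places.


Var = (b-a)^2 / 12
(b-a)^2 = (92 - 50)^2 = 1764
Var = 1764/12 = 147

147.0000


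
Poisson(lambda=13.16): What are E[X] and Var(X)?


E[X] = Var(X) = lambda = 13.16

13.16, 13.16


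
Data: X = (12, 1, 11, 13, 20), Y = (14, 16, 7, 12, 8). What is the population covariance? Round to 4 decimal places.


Cov = (1/n)*sum((xi-xbar)(yi-ybar))
n = 5, xbar = 57/5 = 11.4, ybar = 57/5 = 11.4
sum((xi-xbar)(yi-ybar)) = -72.8
Cov = -72.8 / 5 = -14.56

-14.5600


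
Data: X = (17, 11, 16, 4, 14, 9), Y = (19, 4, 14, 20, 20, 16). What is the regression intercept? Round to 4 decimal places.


a = ybar - b*xbar, where b = sum((xi-xbar)(yi-ybar)) / sum((xi-xbar)^2)
n = 6, xbar = 71/6 ≈ 11.833333, ybar = 93/6 = 15.5
Sxy = sum((xi-xbar)(yi-ybar)) = -5.5
Sxx = sum((xi-xbar)^2) = 713/6 ≈ 118.833333
b = Sxy / Sxx = -33/713 ≈ -0.046283
a = 15.5 - (-0.046283) * 11.833333 = 11442/713 ≈ 16.047686

16.0477


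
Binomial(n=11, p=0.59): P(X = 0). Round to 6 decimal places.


P = C(n,k) * p^k * (1-p)^(n-k)
C(11,0) = 1
p^k = 0.59^0 = 1
(1-p)^(n-k) = 0.41^11 ≈ 0.00005503290
P = 1 * 1 * 0.00005503290 ≈ 0.000055

0.000055


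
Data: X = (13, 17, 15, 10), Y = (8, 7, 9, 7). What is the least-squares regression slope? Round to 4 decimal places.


b = sum((xi-xbar)(yi-ybar)) / sum((xi-xbar)^2)
n = 4, xbar = 55/4 = 13.75, ybar = 31/4 = 7.75
Sxy = sum((xi-xbar)(yi-ybar)) = 1.75
Sxx = sum((xi-xbar)^2) = 26.75
b = Sxy / Sxx = 7/107 ≈ 0.065421

0.0654


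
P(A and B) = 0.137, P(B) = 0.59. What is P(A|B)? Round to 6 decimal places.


P(A|B) = P(A and B) / P(B) = 0.137 / 0.59 = 137/590 ≈ 0.23220339

0.232203


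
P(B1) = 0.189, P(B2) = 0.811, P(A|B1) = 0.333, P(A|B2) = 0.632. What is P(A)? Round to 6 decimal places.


P(A) = P(A|B1)*P(B1) + P(A|B2)*P(B2)
P(A|B1)*P(B1) = 0.333 * 0.189 = 0.062937
P(A|B2)*P(B2) = 0.632 * 0.811 = 0.512552
P(A) = 0.062937 + 0.512552 = 0.575489

0.575489


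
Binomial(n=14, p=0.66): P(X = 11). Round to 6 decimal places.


P = C(n,k) * p^k * (1-p)^(n-k)
C(14,11) = 364
p^k = 0.66^11 ≈ 0.01035102
(1-p)^(n-k) = 0.34^3 = 0.039304
P = 364 * 0.01035102 * 0.039304 ≈ 0.148089

0.148089


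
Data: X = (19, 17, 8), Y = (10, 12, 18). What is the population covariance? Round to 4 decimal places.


Cov = (1/n)*sum((xi-xbar)(yi-ybar))
n = 3, xbar = 44/3 ≈ 14.666667, ybar = 40/3 ≈ 13.333333
sum((xi-xbar)(yi-ybar)) = -146/3 ≈ -48.666667
Cov = -48.666667 / 3 = -146/9 ≈ -16.222222

-16.2222


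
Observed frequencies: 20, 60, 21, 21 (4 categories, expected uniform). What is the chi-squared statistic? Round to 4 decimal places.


chi2 = sum((O-E)^2/E), E = total/4
total = 122, E = 122/4 = 30.5
(20 - 30.5)^2 / 30.5 = 110.25 / 30.5 = 441/122 ≈ 3.614754
(60 - 30.5)^2 / 30.5 = 870.25 / 30.5 = 3481/122 ≈ 28.532787
(21 - 30.5)^2 / 30.5 = 90.25 / 30.5 = 361/122 ≈ 2.959016
(21 - 30.5)^2 / 30.5 = 90.25 / 30.5 = 361/122 ≈ 2.959016
chi2 = 2322/61 ≈ 38.065574

38.0656


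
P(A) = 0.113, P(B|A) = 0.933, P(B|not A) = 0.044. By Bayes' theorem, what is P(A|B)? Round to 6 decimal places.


P(A|B) = P(B|A)*P(A) / P(B), P(B) = P(B|A)*P(A) + P(B|not A)*P(not A)
P(B|A)*P(A) = 0.933 * 0.113 = 0.105429
P(B|not A)*P(not A) = 0.044 * 0.887 = 0.039028
P(B) = 0.105429 + 0.039028 = 0.144457
P(A|B) = 0.105429 / 0.144457 ≈ 0.72982964

0.729830


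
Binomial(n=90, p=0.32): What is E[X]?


E[X] = n*p = 90 * 0.32 = 28.8

28.8


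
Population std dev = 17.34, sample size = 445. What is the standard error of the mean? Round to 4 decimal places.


SE = sigma / sqrt(n)
sqrt(445) ≈ 21.095023
SE = 17.34 / 21.095023 ≈ 0.821995

0.8220


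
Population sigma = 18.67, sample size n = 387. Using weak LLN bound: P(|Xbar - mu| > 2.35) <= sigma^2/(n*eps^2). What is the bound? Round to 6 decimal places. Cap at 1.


bound = min(1, sigma^2/(n*eps^2))
sigma^2 = 18.67^2 = 348.5689
n*eps^2 = 387 * 2.35^2 = 387 * 5.5225 = 2137.2075
sigma^2/(n*eps^2) = 348.5689 / 2137.2075 ≈ 0.16309549

0.163095


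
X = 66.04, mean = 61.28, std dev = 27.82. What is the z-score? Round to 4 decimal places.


z = (X - mu) / sigma
X - mu = 66.04 - 61.28 = 4.76
z = 4.76 / 27.82 = 238/1391 ≈ 0.171100

0.1711


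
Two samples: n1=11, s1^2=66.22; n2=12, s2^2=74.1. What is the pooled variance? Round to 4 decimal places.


sp^2 = ((n1-1)*s1^2 + (n2-1)*s2^2)/(n1+n2-2)
(n1-1)*s1^2 = 10 * 66.22 = 662.2
(n2-1)*s2^2 = 11 * 74.1 = 815.1
numerator = 662.2 + 815.1 = 1477.3
n1+n2-2 = 21
sp^2 = 1477.3 / 21 = 14773/210 ≈ 70.347619

70.3476


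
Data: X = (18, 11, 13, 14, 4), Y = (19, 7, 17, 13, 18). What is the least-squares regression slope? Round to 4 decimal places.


b = sum((xi-xbar)(yi-ybar)) / sum((xi-xbar)^2)
n = 5, xbar = 60/5 = 12, ybar = 74/5 = 14.8
Sxy = sum((xi-xbar)(yi-ybar)) = 6
Sxx = sum((xi-xbar)^2) = 106
b = Sxy / Sxx = 3/53 ≈ 0.056604

0.0566


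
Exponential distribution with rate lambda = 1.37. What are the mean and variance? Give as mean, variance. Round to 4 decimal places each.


mean = 1/lam, var = 1/lam^2
mean = 1 / 1.37 = 100/137 ≈ 0.729927
lam^2 = 1.37^2 = 1.8769
var = 1 / 1.8769 ≈ 0.532793

0.7299, 0.5328


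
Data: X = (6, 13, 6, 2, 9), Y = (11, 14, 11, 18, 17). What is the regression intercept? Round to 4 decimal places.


a = ybar - b*xbar, where b = sum((xi-xbar)(yi-ybar)) / sum((xi-xbar)^2)
n = 5, xbar = 36/5 = 7.2, ybar = 71/5 = 14.2
Sxy = sum((xi-xbar)(yi-ybar)) = -8.2
Sxx = sum((xi-xbar)^2) = 66.8
b = Sxy / Sxx = -41/334 ≈ -0.122754
a = 14.2 - (-0.122754) * 7.2 = 2519/167 ≈ 15.083832

15.0838


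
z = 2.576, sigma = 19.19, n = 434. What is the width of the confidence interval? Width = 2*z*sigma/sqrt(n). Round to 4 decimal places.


width = 2*z*sigma/sqrt(n)
2*z*sigma = 2 * 2.576 * 19.19 = 98.86688
sqrt(434) ≈ 20.832667
width = 98.86688 / 20.832667 ≈ 4.745762

4.7458


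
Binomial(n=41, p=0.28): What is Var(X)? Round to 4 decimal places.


Var = n*p*(1-p) = 41 * 0.28 * 0.72 = 8.2656

8.2656


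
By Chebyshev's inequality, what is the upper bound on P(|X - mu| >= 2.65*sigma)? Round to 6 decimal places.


P <= 1/k^2
k^2 = 2.65^2 = 7.0225
1/k^2 = 1 / 7.0225 = 400/2809 ≈ 0.14239943

0.142399


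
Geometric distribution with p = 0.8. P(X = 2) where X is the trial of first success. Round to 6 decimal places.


P = (1-p)^(k-1) * p
(1-p)^(k-1) = 0.2^1 = 0.2
P = 0.2 * 0.8 = 0.16

0.160000


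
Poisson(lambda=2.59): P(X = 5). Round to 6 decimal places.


P = e^(-lam) * lam^k / k!
e^(-2.59) ≈ 0.07502004
lam^k = 2.59^5 ≈ 116.546389
k! = 5! = 120
P = 0.07502004 * 116.546389 / 120 ≈ 0.072861

0.072861


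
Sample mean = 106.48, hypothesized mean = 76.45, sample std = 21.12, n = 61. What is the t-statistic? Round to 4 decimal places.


t = (xbar - mu0) / (s/sqrt(n))
xbar - mu0 = 106.48 - 76.45 = 30.03
sqrt(61) ≈ 7.81024968
s/sqrt(n) = 21.12 / 7.81024968 ≈ 2.70413890
t = 30.03 / 2.70413890 ≈ 11.105199

11.1052


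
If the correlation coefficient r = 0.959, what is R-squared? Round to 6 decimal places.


R^2 = r^2 = (0.959)^2 = 0.919681

0.919681


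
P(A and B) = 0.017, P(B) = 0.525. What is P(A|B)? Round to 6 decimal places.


P(A|B) = P(A and B) / P(B) = 0.017 / 0.525 = 17/525 ≈ 0.03238095

0.032381


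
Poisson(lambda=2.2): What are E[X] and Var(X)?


E[X] = Var(X) = lambda = 2.2

2.2, 2.2


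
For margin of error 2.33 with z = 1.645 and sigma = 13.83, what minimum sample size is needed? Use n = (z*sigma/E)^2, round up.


z*sigma/E = 1.645 * 13.83 / 2.33 ≈ 9.764099
(z*sigma/E)^2 ≈ 95.337624
round up: n = 96

96


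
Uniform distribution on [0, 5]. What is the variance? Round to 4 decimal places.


Var = (b-a)^2 / 12
(b-a)^2 = (5 - 0)^2 = 25
Var = 25/12 ≈ 2.083333

2.0833


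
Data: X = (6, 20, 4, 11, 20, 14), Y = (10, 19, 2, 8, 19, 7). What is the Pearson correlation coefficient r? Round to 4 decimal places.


r = sum((xi-xbar)(yi-ybar)) / sqrt(sum((xi-xbar)^2) * sum((yi-ybar)^2))
n = 6, xbar = 75/6 = 12.5, ybar = 65/6 ≈ 10.833333
Sxy = sum((xi-xbar)(yi-ybar)) = 201.5
Sxx = sum((xi-xbar)^2) = 231.5
Syy = sum((yi-ybar)^2) = 1409/6 ≈ 234.833333
sqrt(Sxx*Syy) ≈ 233.160710
r = Sxy / sqrt(Sxx*Syy) = 201.5 / 233.160710 ≈ 0.864211

0.8642


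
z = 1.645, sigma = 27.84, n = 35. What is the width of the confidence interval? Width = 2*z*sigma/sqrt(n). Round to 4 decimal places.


width = 2*z*sigma/sqrt(n)
2*z*sigma = 2 * 1.645 * 27.84 = 91.5936
sqrt(35) ≈ 5.916080
width = 91.5936 / 5.916080 ≈ 15.482144

15.4821


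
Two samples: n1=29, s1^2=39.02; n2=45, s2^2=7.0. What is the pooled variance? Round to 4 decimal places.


sp^2 = ((n1-1)*s1^2 + (n2-1)*s2^2)/(n1+n2-2)
(n1-1)*s1^2 = 28 * 39.02 = 1092.56
(n2-1)*s2^2 = 44 * 7.0 = 308
numerator = 1092.56 + 308 = 1400.56
n1+n2-2 = 72
sp^2 = 1400.56 / 72 = 17507/900 ≈ 19.452222

19.4522


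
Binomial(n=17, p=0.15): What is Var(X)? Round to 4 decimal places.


Var = n*p*(1-p) = 17 * 0.15 * 0.85 = 2.1675

2.1675


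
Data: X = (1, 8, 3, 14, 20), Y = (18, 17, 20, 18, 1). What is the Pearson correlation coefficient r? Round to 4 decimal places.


r = sum((xi-xbar)(yi-ybar)) / sqrt(sum((xi-xbar)^2) * sum((yi-ybar)^2))
n = 5, xbar = 46/5 = 9.2, ybar = 74/5 = 14.8
Sxy = sum((xi-xbar)(yi-ybar)) = -194.8
Sxx = sum((xi-xbar)^2) = 246.8
Syy = sum((yi-ybar)^2) = 242.8
sqrt(Sxx*Syy) ≈ 244.791830
r = Sxy / sqrt(Sxx*Syy) = -194.8 / 244.791830 ≈ -0.795778

-0.7958


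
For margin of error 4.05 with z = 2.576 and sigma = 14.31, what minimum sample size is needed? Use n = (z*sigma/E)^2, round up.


z*sigma/E = 2.576 * 14.31 / 4.05 = 17066/1875 ≈ 9.101867
(z*sigma/E)^2 ≈ 82.843977
round up: n = 83

83


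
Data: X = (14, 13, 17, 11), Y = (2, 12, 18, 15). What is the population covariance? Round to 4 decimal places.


Cov = (1/n)*sum((xi-xbar)(yi-ybar))
n = 4, xbar = 55/4 = 13.75, ybar = 47/4 = 11.75
sum((xi-xbar)(yi-ybar)) = 8.75
Cov = 8.75 / 4 = 2.1875

2.1875


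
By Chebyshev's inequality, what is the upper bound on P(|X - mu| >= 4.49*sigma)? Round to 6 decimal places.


P <= 1/k^2
k^2 = 4.49^2 = 20.1601
1/k^2 = 1 / 20.1601 ≈ 0.04960293

0.049603


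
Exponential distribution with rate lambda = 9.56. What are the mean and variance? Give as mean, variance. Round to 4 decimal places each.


mean = 1/lam, var = 1/lam^2
mean = 1 / 9.56 = 25/239 ≈ 0.104603
lam^2 = 9.56^2 = 91.3936
var = 1 / 91.3936 ≈ 0.010942

0.1046, 0.0109


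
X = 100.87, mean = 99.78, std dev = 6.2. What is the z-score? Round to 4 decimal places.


z = (X - mu) / sigma
X - mu = 100.87 - 99.78 = 1.09
z = 1.09 / 6.2 = 109/620 ≈ 0.175806

0.1758


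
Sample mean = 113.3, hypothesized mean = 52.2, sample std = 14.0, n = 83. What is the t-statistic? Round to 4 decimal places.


t = (xbar - mu0) / (s/sqrt(n))
xbar - mu0 = 113.3 - 52.2 = 61.1
sqrt(83) ≈ 9.11043358
s/sqrt(n) = 14.0 / 9.11043358 ≈ 1.53669964
t = 61.1 / 1.53669964 ≈ 39.760535

39.7605


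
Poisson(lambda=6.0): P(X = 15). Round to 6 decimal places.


P = e^(-lam) * lam^k / k!
e^(-6.0) ≈ 0.002478752
lam^k = 6.0^15 = 470184984576
k! = 15! = 1307674368000
P = 0.002478752 * 470184984576 / 1307674368000 ≈ 0.000891

0.000891


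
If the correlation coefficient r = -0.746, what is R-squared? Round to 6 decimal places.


R^2 = r^2 = (-0.746)^2 = 0.556516

0.556516


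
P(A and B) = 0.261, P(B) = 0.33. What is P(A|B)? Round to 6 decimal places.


P(A|B) = P(A and B) / P(B) = 0.261 / 0.33 = 87/110 ≈ 0.79090909

0.790909


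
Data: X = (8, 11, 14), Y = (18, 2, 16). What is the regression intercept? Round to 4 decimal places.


a = ybar - b*xbar, where b = sum((xi-xbar)(yi-ybar)) / sum((xi-xbar)^2)
n = 3, xbar = 33/3 = 11, ybar = 36/3 = 12
Sxy = sum((xi-xbar)(yi-ybar)) = -6
Sxx = sum((xi-xbar)^2) = 18
b = Sxy / Sxx = -1/3 ≈ -0.333333
a = 12 - (-0.333333) * 11 = 47/3 ≈ 15.666667

15.6667


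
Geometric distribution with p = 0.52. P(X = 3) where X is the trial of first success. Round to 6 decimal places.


P = (1-p)^(k-1) * p
(1-p)^(k-1) = 0.48^2 = 0.2304
P = 0.2304 * 0.52 = 0.119808

0.119808


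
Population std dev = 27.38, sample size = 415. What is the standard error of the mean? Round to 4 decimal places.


SE = sigma / sqrt(n)
sqrt(415) ≈ 20.371549
SE = 27.38 / 20.371549 ≈ 1.344031

1.3440


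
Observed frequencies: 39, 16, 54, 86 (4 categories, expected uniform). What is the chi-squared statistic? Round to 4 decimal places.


chi2 = sum((O-E)^2/E), E = total/4
total = 195, E = 195/4 = 48.75
(39 - 48.75)^2 / 48.75 = 95.0625 / 48.75 = 1.95
(16 - 48.75)^2 / 48.75 = 1072.5625 / 48.75 = 17161/780 ≈ 22.001282
(54 - 48.75)^2 / 48.75 = 27.5625 / 48.75 = 147/260 ≈ 0.565385
(86 - 48.75)^2 / 48.75 = 1387.5625 / 48.75 = 22201/780 ≈ 28.462821
chi2 = 10331/195 ≈ 52.979487

52.9795


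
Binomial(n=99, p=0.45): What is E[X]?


E[X] = n*p = 99 * 0.45 = 44.55

44.55


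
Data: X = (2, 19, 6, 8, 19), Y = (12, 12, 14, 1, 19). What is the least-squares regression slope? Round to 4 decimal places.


b = sum((xi-xbar)(yi-ybar)) / sum((xi-xbar)^2)
n = 5, xbar = 54/5 = 10.8, ybar = 58/5 = 11.6
Sxy = sum((xi-xbar)(yi-ybar)) = 78.6
Sxx = sum((xi-xbar)^2) = 242.8
b = Sxy / Sxx = 393/1214 ≈ 0.323723

0.3237


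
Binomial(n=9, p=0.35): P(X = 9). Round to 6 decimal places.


P = C(n,k) * p^k * (1-p)^(n-k)
C(9,9) = 1
p^k = 0.35^9 ≈ 0.00007881564
(1-p)^(n-k) = 0.65^0 = 1
P = 1 * 0.00007881564 * 1 ≈ 0.000079

0.000079


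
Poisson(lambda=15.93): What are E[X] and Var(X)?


E[X] = Var(X) = lambda = 15.93

15.93, 15.93


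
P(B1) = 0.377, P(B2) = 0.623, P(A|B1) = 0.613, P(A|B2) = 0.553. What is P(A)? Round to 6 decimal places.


P(A) = P(A|B1)*P(B1) + P(A|B2)*P(B2)
P(A|B1)*P(B1) = 0.613 * 0.377 = 0.231101
P(A|B2)*P(B2) = 0.553 * 0.623 = 0.344519
P(A) = 0.231101 + 0.344519 = 0.57562

0.575620


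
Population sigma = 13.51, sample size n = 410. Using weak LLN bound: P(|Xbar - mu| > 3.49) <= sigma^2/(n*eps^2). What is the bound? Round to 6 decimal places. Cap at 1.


bound = min(1, sigma^2/(n*eps^2))
sigma^2 = 13.51^2 = 182.5201
n*eps^2 = 410 * 3.49^2 = 410 * 12.1801 = 4993.841
sigma^2/(n*eps^2) = 182.5201 / 4993.841 ≈ 0.03654904

0.036549


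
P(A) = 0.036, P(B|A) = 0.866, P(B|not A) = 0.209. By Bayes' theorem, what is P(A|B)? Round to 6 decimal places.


P(A|B) = P(B|A)*P(A) / P(B), P(B) = P(B|A)*P(A) + P(B|not A)*P(not A)
P(B|A)*P(A) = 0.866 * 0.036 = 0.031176
P(B|not A)*P(not A) = 0.209 * 0.964 = 0.201476
P(B) = 0.031176 + 0.201476 = 0.232652
P(A|B) = 0.031176 / 0.232652 ≈ 0.13400272

0.134003


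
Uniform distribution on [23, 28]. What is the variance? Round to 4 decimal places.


Var = (b-a)^2 / 12
(b-a)^2 = (28 - 23)^2 = 25
Var = 25/12 ≈ 2.083333

2.0833


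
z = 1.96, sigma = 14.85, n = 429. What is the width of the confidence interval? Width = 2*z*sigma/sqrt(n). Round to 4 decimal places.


width = 2*z*sigma/sqrt(n)
2*z*sigma = 2 * 1.96 * 14.85 = 58.212
sqrt(429) ≈ 20.712315
width = 58.212 / 20.712315 ≈ 2.810502

2.8105


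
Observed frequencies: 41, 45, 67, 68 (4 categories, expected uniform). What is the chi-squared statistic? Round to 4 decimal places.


chi2 = sum((O-E)^2/E), E = total/4
total = 221, E = 221/4 = 55.25
(41 - 55.25)^2 / 55.25 = 203.0625 / 55.25 = 3249/884 ≈ 3.675339
(45 - 55.25)^2 / 55.25 = 105.0625 / 55.25 = 1681/884 ≈ 1.901584
(67 - 55.25)^2 / 55.25 = 138.0625 / 55.25 = 2209/884 ≈ 2.498869
(68 - 55.25)^2 / 55.25 = 162.5625 / 55.25 = 153/52 ≈ 2.942308
chi2 = 2435/221 ≈ 11.018100

11.0181


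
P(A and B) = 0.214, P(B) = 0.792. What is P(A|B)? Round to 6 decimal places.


P(A|B) = P(A and B) / P(B) = 0.214 / 0.792 = 107/396 ≈ 0.27020202

0.270202


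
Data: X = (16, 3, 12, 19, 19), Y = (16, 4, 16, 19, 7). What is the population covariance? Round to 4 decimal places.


Cov = (1/n)*sum((xi-xbar)(yi-ybar))
n = 5, xbar = 69/5 = 13.8, ybar = 62/5 = 12.4
sum((xi-xbar)(yi-ybar)) = 98.4
Cov = 98.4 / 5 = 19.68

19.6800


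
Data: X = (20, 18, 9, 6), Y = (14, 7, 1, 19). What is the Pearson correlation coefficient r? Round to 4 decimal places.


r = sum((xi-xbar)(yi-ybar)) / sqrt(sum((xi-xbar)^2) * sum((yi-ybar)^2))
n = 4, xbar = 53/4 = 13.25, ybar = 41/4 = 10.25
Sxy = sum((xi-xbar)(yi-ybar)) = -14.25
Sxx = sum((xi-xbar)^2) = 138.75
Syy = sum((yi-ybar)^2) = 186.75
sqrt(Sxx*Syy) ≈ 160.970688
r = Sxy / sqrt(Sxx*Syy) = -14.25 / 160.970688 ≈ -0.088525

-0.0885


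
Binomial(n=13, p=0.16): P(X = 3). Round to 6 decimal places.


P = C(n,k) * p^k * (1-p)^(n-k)
C(13,3) = 286
p^k = 0.16^3 = 0.004096
(1-p)^(n-k) = 0.84^10 ≈ 0.1749012
P = 286 * 0.004096 * 0.1749012 ≈ 0.204889

0.204889


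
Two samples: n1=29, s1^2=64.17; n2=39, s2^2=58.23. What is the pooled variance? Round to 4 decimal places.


sp^2 = ((n1-1)*s1^2 + (n2-1)*s2^2)/(n1+n2-2)
(n1-1)*s1^2 = 28 * 64.17 = 1796.76
(n2-1)*s2^2 = 38 * 58.23 = 2212.74
numerator = 1796.76 + 2212.74 = 4009.5
n1+n2-2 = 66
sp^2 = 4009.5 / 66 = 60.75

60.7500


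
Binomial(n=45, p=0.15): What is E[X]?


E[X] = n*p = 45 * 0.15 = 6.75

6.75


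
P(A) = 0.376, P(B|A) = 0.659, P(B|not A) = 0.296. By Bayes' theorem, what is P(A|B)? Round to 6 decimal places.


P(A|B) = P(B|A)*P(A) / P(B), P(B) = P(B|A)*P(A) + P(B|not A)*P(not A)
P(B|A)*P(A) = 0.659 * 0.376 = 0.247784
P(B|not A)*P(not A) = 0.296 * 0.624 = 0.184704
P(B) = 0.247784 + 0.184704 = 0.432488
P(A|B) = 0.247784 / 0.432488 ≈ 0.57292688

0.572927
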